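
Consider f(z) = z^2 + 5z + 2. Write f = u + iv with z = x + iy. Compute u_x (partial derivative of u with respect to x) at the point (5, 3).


Step 1: f(z) = (x+iy)^2 + 5(x+iy) + 2
Step 2: u = (x^2 - y^2) + 5x + 2
Step 3: u_x = 2x + 5
Step 4: At (5, 3): u_x = 10 + 5 = 15

15


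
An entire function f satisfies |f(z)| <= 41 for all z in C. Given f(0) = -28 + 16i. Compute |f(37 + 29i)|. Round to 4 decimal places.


Step 1: By Liouville's theorem, a bounded entire function is constant.
Step 2: f(z) = f(0) = -28 + 16i for all z.
Step 3: |f(w)| = |-28 + 16i| = sqrt(784 + 256)
Step 4: = 32.249

32.249


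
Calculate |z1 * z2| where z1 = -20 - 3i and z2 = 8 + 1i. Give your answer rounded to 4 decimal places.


Step 1: |z1| = sqrt((-20)^2 + (-3)^2) = sqrt(409)
Step 2: |z2| = sqrt(8^2 + 1^2) = sqrt(65)
Step 3: |z1*z2| = |z1|*|z2| = sqrt(409) * sqrt(65) = sqrt(409 * 65) = sqrt(26585)
Step 4: = 163.0491

163.0491


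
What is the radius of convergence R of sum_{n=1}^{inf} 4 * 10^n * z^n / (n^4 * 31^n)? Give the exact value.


Step 1: General term a_n = 4 * 10^n / (n^4 * 31^n)
Step 2: By the root test, |a_n|^(1/n) = 4^(1/n) * 10 / (n^(4/n) * 31) -> 10/31 as n -> infinity (since 4^(1/n) -> 1 and n^(4/n) -> 1)
Step 3: R = 1/lim|a_n|^(1/n) = 31/10

31/10


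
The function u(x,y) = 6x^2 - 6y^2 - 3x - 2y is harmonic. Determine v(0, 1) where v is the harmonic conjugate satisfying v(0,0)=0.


Step 1: v_x = -u_y = 12y + 2
Step 2: v_y = u_x = 12x - 3
Step 3: v = 12xy + 2x - 3y + C
Step 4: v(0,0) = 0 => C = 0
Step 5: v(0, 1) = -3

-3


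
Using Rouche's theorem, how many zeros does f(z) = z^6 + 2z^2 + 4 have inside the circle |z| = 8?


Step 1: On |z| = 8 the three terms have sizes |z^6| = 8^6 = 262144, |2z^2| = 2*8^2 = 128, |4| = 4
Step 2: The dominant term is g(z) = z^6; let h(z) = 2z^2 + 4 so f = g + h
Step 3: On |z| = 8: |g| = 262144 and |h| <= 128 + 4 = 132
Step 4: Since 262144 > 132, |h| < |g| on |z| = 8, so by Rouche f has the same number of zeros as g inside |z| < 8
Step 5: g(z) = z^6 has 6 zeros (all at the origin) inside |z| < 8. Answer = 6

6


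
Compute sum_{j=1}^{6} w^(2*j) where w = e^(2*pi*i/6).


Step 1: The sum sum_{j=1}^{n} w^(k*j) equals n if n | k, else 0.
Step 2: Here n = 6, k = 2
Step 3: Does n divide k? 6 | 2 -> False
Step 4: Sum = 0

0


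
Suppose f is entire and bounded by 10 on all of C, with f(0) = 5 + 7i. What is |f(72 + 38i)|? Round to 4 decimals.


Step 1: By Liouville's theorem, a bounded entire function is constant.
Step 2: f(z) = f(0) = 5 + 7i for all z.
Step 3: |f(w)| = |5 + 7i| = sqrt(25 + 49)
Step 4: = 8.6023

8.6023


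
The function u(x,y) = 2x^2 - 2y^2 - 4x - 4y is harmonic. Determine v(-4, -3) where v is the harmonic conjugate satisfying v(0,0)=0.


Step 1: v_x = -u_y = 4y + 4
Step 2: v_y = u_x = 4x - 4
Step 3: v = 4xy + 4x - 4y + C
Step 4: v(0,0) = 0 => C = 0
Step 5: v(-4, -3) = 44

44


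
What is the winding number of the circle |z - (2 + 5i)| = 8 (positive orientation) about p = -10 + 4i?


Step 1: Center c = (2, 5), radius = 8
Step 2: |p - c|^2 = (-12)^2 + (-1)^2 = 145
Step 3: r^2 = 64
Step 4: |p-c| > r so winding number = 0

0


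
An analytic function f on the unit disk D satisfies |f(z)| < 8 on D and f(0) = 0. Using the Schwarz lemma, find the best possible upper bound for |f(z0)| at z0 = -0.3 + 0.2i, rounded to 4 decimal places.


Step 1: g = f/8 maps D -> D with g(0) = 0, so by the Schwarz lemma |g(z)| <= |z|, i.e. |f(z)| <= 8|z|; this is sharp (f(z) = 8z).
Step 2: |z0|^2 = (-0.3)^2 + 0.2^2 = 0.13
Step 3: |z0| = sqrt(0.13) = 0.360555
Step 4: Best bound = 8 * |z0| = 8 * 0.360555 = 2.8844

2.8844


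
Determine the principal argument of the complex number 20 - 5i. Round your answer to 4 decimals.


Step 1: z = 20 - 5i
Step 2: arg(z) = atan2(-5, 20)
Step 3: arg(z) = -0.245

-0.245


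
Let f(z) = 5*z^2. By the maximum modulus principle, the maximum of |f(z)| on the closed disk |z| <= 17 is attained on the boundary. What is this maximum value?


Step 1: On |z| = 17, |f(z)| = 5 * |z|^2 = 5 * 17^2
Step 2: By maximum modulus principle, maximum is on boundary.
Step 3: Maximum = 5 * 289 = 1445

1445


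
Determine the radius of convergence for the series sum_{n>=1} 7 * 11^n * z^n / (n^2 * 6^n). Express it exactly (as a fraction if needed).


Step 1: General term a_n = 7 * 11^n / (n^2 * 6^n)
Step 2: By the root test, |a_n|^(1/n) = 7^(1/n) * 11 / (n^(2/n) * 6) -> 11/6 as n -> infinity (since 7^(1/n) -> 1 and n^(2/n) -> 1)
Step 3: R = 1/lim|a_n|^(1/n) = 6/11

6/11


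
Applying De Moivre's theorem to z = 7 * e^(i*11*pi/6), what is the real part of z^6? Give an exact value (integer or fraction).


Step 1: By De Moivre's theorem, z^6 = 7^6 * e^(i*6*11*pi/6) = 117649 * (cos(11*pi) + i*sin(11*pi))
Step 2: |z|^6 = 7^6 = 117649
Step 3: Reduce the angle mod 2*pi: 11*pi - 10*pi = pi
Step 4: cos(pi) = -1
Step 5: Re(z^6) = 117649 * (-1) = -117649

-117649


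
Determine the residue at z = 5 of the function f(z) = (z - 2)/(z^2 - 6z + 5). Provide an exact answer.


Step 1: Q(z) = z^2 - 6z + 5 = (z - 5)(z - 1)
Step 2: Q'(z) = 2z - 6
Step 3: Q'(5) = 4, P(5) = 3
Step 4: Res = P(5)/Q'(5) = 3/4 = 3/4

3/4


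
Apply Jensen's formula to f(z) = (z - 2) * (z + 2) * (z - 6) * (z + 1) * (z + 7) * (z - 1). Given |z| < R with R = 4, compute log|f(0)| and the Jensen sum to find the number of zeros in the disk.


Jensen's formula: (1/2pi)*integral log|f(Re^it)|dt = log|f(0)| + sum_{|a_k|<R} log(R/|a_k|)
Step 1: f(0) = (-2) * 2 * (-6) * 1 * 7 * (-1) = -168
Step 2: log|f(0)| = log|2| + log|-2| + log|6| + log|-1| + log|-7| + log|1| = 5.124
Step 3: Zeros inside |z| < 4: 2, -2, -1, 1
Step 4: Jensen sum = log(4/2) + log(4/2) + log(4/1) + log(4/1) = 4.1589
Step 5: n(R) = number of terms in the Jensen sum = count of zeros inside |z| < 4 = 4

4


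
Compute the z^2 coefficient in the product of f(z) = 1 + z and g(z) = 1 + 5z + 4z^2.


Step 1: z^2 term in f*g comes from: (1)*(4z^2) + (z)*(5z) + (0)*(1)
Step 2: = 4 + 5 + 0
Step 3: = 9

9


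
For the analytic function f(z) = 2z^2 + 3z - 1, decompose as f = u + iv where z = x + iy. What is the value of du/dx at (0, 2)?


Step 1: f(z) = 2(x+iy)^2 + 3(x+iy) - 1
Step 2: u = 2(x^2 - y^2) + 3x - 1
Step 3: u_x = 4x + 3
Step 4: At (0, 2): u_x = 0 + 3 = 3

3


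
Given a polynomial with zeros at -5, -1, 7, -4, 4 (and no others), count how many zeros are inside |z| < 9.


Step 1: Check each root:
  z = -5: |-5| = 5 < 9
  z = -1: |-1| = 1 < 9
  z = 7: |7| = 7 < 9
  z = -4: |-4| = 4 < 9
  z = 4: |4| = 4 < 9
Step 2: Count = 5

5


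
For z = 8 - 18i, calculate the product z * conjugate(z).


Step 1: conj(z) = 8 + 18i
Step 2: z * conj(z) = 8^2 + (-18)^2
Step 3: = 64 + 324 = 388

388


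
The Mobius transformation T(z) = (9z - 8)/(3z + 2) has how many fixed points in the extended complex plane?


Step 1: Fixed points satisfy T(z) = z
Step 2: 3z^2 - 7z + 8 = 0
Step 3: Discriminant = (-7)^2 - 4*3*8 = -47
Step 4: Number of fixed points = 2

2


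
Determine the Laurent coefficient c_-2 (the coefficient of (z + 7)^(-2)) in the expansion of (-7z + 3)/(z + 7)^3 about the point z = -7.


Step 1: Write the numerator in powers of (z + 7): -7z + 3 = -7(z + 7) + (-7*(-7) + 3) = -7(z + 7) + 52
Step 2: Divide by (z + 7)^3: f(z) = 52(z + 7)^(-3) - 7(z + 7)^(-2)
Step 3: This finite sum is the Laurent series of f about z = -7.
Step 4: Coefficient of (z + 7)^(-2) = coefficient of (z + 7) in the re-centred numerator = -7

-7


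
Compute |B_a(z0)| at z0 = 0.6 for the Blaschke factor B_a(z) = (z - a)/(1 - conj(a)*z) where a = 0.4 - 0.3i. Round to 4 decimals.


Step 1: Numerator z0 - a = 0.6 - (0.4 - 0.3i) = 0.2 + 0.3i
Step 2: Denominator 1 - conj(a)*z0 = 1 - (0.4 + 0.3i)*0.6 = 0.76 - 0.18i
Step 3: |z0 - a|^2 = 0.2^2 + 0.3^2 = 0.13; |1 - conj(a)*z0|^2 = 0.76^2 + (-0.18)^2 = 0.61
Step 4: |B_a(0.6)| = sqrt(0.13 / 0.61) = sqrt(0.213115)
Step 5: = 0.4616

0.4616


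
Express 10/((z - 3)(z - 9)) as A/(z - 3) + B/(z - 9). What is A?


Step 1: Multiply both sides by (z - 3) and set z = 3
Step 2: A = 10 / (3 - 9)
Step 3: A = 10 / (-6)
Step 4: A = -5/3

-5/3


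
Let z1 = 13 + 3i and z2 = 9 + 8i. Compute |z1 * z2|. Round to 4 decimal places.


Step 1: |z1| = sqrt(13^2 + 3^2) = sqrt(178)
Step 2: |z2| = sqrt(9^2 + 8^2) = sqrt(145)
Step 3: |z1*z2| = |z1|*|z2| = sqrt(178) * sqrt(145) = sqrt(178 * 145) = sqrt(25810)
Step 4: = 160.6549

160.6549


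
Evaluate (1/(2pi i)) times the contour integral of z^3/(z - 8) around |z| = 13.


Step 1: f(z) = z^3, a = 8 is inside |z| = 13
Step 2: By Cauchy integral formula: (1/(2pi*i)) * integral = f(a)
Step 3: f(8) = 8^3 = 512

512


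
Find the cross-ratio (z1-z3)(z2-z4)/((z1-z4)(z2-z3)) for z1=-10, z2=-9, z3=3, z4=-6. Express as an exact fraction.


Step 1: (z1-z3)(z2-z4) = (-13) * (-3) = 39
Step 2: (z1-z4)(z2-z3) = (-4) * (-12) = 48
Step 3: Cross-ratio = 39/48 = 13/16

13/16


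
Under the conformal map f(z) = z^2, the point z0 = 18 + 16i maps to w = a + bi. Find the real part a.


Step 1: z0 = 18 + 16i
Step 2: z0^2 = 18^2 - 16^2 + 576i
Step 3: real part = 324 - 256 = 68

68


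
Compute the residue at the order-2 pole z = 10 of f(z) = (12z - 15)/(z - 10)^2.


Step 1: Pole of order 2 at z = 10
Step 2: Res = lim d/dz [(z - 10)^2 * f(z)] as z -> 10
Step 3: (z - 10)^2 * f(z) = 12z - 15
Step 4: d/dz[12z - 15] = 12

12


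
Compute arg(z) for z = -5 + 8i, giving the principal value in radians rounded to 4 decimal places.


Step 1: z = -5 + 8i
Step 2: arg(z) = atan2(8, -5)
Step 3: arg(z) = 2.1294

2.1294


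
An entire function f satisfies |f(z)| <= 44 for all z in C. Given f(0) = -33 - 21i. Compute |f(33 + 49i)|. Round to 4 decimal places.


Step 1: By Liouville's theorem, a bounded entire function is constant.
Step 2: f(z) = f(0) = -33 - 21i for all z.
Step 3: |f(w)| = |-33 - 21i| = sqrt(1089 + 441)
Step 4: = 39.1152

39.1152


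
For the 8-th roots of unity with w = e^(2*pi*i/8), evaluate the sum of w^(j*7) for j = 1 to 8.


Step 1: The sum sum_{j=1}^{n} w^(k*j) equals n if n | k, else 0.
Step 2: Here n = 8, k = 7
Step 3: Does n divide k? 8 | 7 -> False
Step 4: Sum = 0

0


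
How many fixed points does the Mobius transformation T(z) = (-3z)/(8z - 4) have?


Step 1: Fixed points satisfy T(z) = z
Step 2: 8z^2 - z = 0
Step 3: Discriminant = (-1)^2 - 4*8*0 = 1
Step 4: Number of fixed points = 2

2


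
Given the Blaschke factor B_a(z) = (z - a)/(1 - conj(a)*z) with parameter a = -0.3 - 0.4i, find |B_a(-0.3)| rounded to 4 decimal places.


Step 1: Numerator z0 - a = -0.3 - (-0.3 - 0.4i) = 0 + 0.4i
Step 2: Denominator 1 - conj(a)*z0 = 1 - (-0.3 + 0.4i)*(-0.3) = 0.91 + 0.12i
Step 3: |z0 - a|^2 = 0^2 + 0.4^2 = 0.16; |1 - conj(a)*z0|^2 = 0.91^2 + 0.12^2 = 0.8425
Step 4: |B_a(-0.3)| = sqrt(0.16 / 0.8425) = sqrt(0.189911)
Step 5: = 0.4358

0.4358


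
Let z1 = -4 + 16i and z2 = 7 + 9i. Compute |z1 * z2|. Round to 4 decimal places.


Step 1: |z1| = sqrt((-4)^2 + 16^2) = sqrt(272)
Step 2: |z2| = sqrt(7^2 + 9^2) = sqrt(130)
Step 3: |z1*z2| = |z1|*|z2| = sqrt(272) * sqrt(130) = sqrt(272 * 130) = sqrt(35360)
Step 4: = 188.0425

188.0425


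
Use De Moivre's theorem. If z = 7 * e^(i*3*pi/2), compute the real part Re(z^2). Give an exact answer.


Step 1: By De Moivre's theorem, z^2 = 7^2 * e^(i*2*3*pi/2) = 49 * (cos(3*pi) + i*sin(3*pi))
Step 2: |z|^2 = 7^2 = 49
Step 3: Reduce the angle mod 2*pi: 3*pi - 2*pi = pi
Step 4: cos(pi) = -1
Step 5: Re(z^2) = 49 * (-1) = -49

-49


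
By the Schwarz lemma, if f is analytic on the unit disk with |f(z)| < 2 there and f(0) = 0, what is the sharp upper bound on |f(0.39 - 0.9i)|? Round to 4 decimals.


Step 1: g = f/2 maps D -> D with g(0) = 0, so by the Schwarz lemma |g(z)| <= |z|, i.e. |f(z)| <= 2|z|; this is sharp (f(z) = 2z).
Step 2: |z0|^2 = 0.39^2 + (-0.9)^2 = 0.9621
Step 3: |z0| = sqrt(0.9621) = 0.980867
Step 4: Best bound = 2 * |z0| = 2 * 0.980867 = 1.9617

1.9617


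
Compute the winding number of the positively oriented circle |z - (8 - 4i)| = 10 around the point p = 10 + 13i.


Step 1: Center c = (8, -4), radius = 10
Step 2: |p - c|^2 = 2^2 + 17^2 = 293
Step 3: r^2 = 100
Step 4: |p-c| > r so winding number = 0

0


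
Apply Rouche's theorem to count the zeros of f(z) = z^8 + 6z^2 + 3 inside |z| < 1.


Step 1: On |z| = 1 the three terms have sizes |z^8| = 1^8 = 1, |6z^2| = 6*1^2 = 6, |3| = 3
Step 2: The dominant term is g(z) = 6z^2; let h(z) = z^8 + 3 so f = g + h
Step 3: On |z| = 1: |g| = 6 and |h| <= 1 + 3 = 4
Step 4: Since 6 > 4, |h| < |g| on |z| = 1, so by Rouche f has the same number of zeros as g inside |z| < 1
Step 5: g(z) = 6z^2 has 2 zeros (at the origin, multiplicity 2) inside |z| < 1. Answer = 2

2


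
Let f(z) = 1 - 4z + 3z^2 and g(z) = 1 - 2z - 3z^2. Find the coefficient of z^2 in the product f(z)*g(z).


Step 1: z^2 term in f*g comes from: (1)*(-3z^2) + (-4z)*(-2z) + (3z^2)*(1)
Step 2: = -3 + 8 + 3
Step 3: = 8

8


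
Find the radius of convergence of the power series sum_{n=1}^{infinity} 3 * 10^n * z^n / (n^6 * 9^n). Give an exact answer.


Step 1: General term a_n = 3 * 10^n / (n^6 * 9^n)
Step 2: By the root test, |a_n|^(1/n) = 3^(1/n) * 10 / (n^(6/n) * 9) -> 10/9 as n -> infinity (since 3^(1/n) -> 1 and n^(6/n) -> 1)
Step 3: R = 1/lim|a_n|^(1/n) = 9/10

9/10


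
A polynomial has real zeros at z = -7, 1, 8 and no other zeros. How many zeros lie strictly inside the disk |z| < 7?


Step 1: Check each root:
  z = -7: |-7| = 7 >= 7
  z = 1: |1| = 1 < 7
  z = 8: |8| = 8 >= 7
Step 2: Count = 1

1


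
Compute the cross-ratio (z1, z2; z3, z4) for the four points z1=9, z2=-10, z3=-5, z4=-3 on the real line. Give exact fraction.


Step 1: (z1-z3)(z2-z4) = 14 * (-7) = -98
Step 2: (z1-z4)(z2-z3) = 12 * (-5) = -60
Step 3: Cross-ratio = 98/60 = 49/30

49/30


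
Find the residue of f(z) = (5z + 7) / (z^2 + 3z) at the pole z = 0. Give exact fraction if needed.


Step 1: Q(z) = z^2 + 3z = (z)(z + 3)
Step 2: Q'(z) = 2z + 3
Step 3: Q'(0) = 3, P(0) = 7
Step 4: Res = P(0)/Q'(0) = 7/3 = 7/3

7/3


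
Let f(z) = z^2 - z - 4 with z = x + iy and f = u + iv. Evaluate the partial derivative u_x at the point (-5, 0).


Step 1: f(z) = (x+iy)^2 - (x+iy) - 4
Step 2: u = (x^2 - y^2) - x - 4
Step 3: u_x = 2x - 1
Step 4: At (-5, 0): u_x = -10 - 1 = -11

-11


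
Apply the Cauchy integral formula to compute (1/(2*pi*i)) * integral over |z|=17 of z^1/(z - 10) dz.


Step 1: f(z) = z^1, a = 10 is inside |z| = 17
Step 2: By Cauchy integral formula: (1/(2pi*i)) * integral = f(a)
Step 3: f(10) = 10^1 = 10

10


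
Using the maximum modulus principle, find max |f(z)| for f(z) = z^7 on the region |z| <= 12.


Step 1: On |z| = 12, |f(z)| = |z|^7 = 12^7
Step 2: By maximum modulus principle, maximum is on boundary.
Step 3: Maximum = 35831808 = 35831808

35831808


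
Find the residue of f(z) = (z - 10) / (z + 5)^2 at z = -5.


Step 1: Pole of order 2 at z = -5
Step 2: Res = lim d/dz [(z + 5)^2 * f(z)] as z -> -5
Step 3: (z + 5)^2 * f(z) = z - 10
Step 4: d/dz[z - 10] = 1

1


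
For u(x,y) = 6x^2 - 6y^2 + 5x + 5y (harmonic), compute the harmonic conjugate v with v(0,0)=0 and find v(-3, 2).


Step 1: v_x = -u_y = 12y - 5
Step 2: v_y = u_x = 12x + 5
Step 3: v = 12xy - 5x + 5y + C
Step 4: v(0,0) = 0 => C = 0
Step 5: v(-3, 2) = -47

-47


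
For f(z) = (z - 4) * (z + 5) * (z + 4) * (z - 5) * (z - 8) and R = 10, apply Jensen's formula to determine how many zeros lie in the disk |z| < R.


Jensen's formula: (1/2pi)*integral log|f(Re^it)|dt = log|f(0)| + sum_{|a_k|<R} log(R/|a_k|)
Step 1: f(0) = (-4) * 5 * 4 * (-5) * (-8) = -3200
Step 2: log|f(0)| = log|4| + log|-5| + log|-4| + log|5| + log|8| = 8.0709
Step 3: Zeros inside |z| < 10: 4, -5, -4, 5, 8
Step 4: Jensen sum = log(10/4) + log(10/5) + log(10/4) + log(10/5) + log(10/8) = 3.442
Step 5: n(R) = number of terms in the Jensen sum = count of zeros inside |z| < 10 = 5

5


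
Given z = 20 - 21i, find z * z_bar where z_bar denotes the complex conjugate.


Step 1: conj(z) = 20 + 21i
Step 2: z * conj(z) = 20^2 + (-21)^2
Step 3: = 400 + 441 = 841

841


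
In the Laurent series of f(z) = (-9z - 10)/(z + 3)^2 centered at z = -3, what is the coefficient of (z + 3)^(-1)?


Step 1: Write the numerator in powers of (z + 3): -9z - 10 = -9(z + 3) + (-9*(-3) - 10) = -9(z + 3) + 17
Step 2: Divide by (z + 3)^2: f(z) = 17(z + 3)^(-2) - 9(z + 3)^(-1)
Step 3: This finite sum is the Laurent series of f about z = -3.
Step 4: Coefficient of (z + 3)^(-1) = coefficient of (z + 3) in the re-centred numerator = -9

-9


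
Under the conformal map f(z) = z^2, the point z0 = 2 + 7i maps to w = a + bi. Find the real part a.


Step 1: z0 = 2 + 7i
Step 2: z0^2 = 2^2 - 7^2 + 28i
Step 3: real part = 4 - 49 = -45

-45


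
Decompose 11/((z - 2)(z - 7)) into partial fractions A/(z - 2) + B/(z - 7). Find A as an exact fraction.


Step 1: Multiply both sides by (z - 2) and set z = 2
Step 2: A = 11 / (2 - 7)
Step 3: A = 11 / (-5)
Step 4: A = -11/5

-11/5


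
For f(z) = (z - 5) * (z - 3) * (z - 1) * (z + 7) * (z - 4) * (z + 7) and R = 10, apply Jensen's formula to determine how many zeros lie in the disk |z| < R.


Jensen's formula: (1/2pi)*integral log|f(Re^it)|dt = log|f(0)| + sum_{|a_k|<R} log(R/|a_k|)
Step 1: f(0) = (-5) * (-3) * (-1) * 7 * (-4) * 7 = 2940
Step 2: log|f(0)| = log|5| + log|3| + log|1| + log|-7| + log|4| + log|-7| = 7.9862
Step 3: Zeros inside |z| < 10: 5, 3, 1, -7, 4, -7
Step 4: Jensen sum = log(10/5) + log(10/3) + log(10/1) + log(10/7) + log(10/4) + log(10/7) = 5.8293
Step 5: n(R) = number of terms in the Jensen sum = count of zeros inside |z| < 10 = 6

6


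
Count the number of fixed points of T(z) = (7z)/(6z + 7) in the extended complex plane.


Step 1: Fixed points satisfy T(z) = z
Step 2: 6z^2 = 0
Step 3: Discriminant = 0^2 - 4*6*0 = 0
Step 4: Number of fixed points = 1

1


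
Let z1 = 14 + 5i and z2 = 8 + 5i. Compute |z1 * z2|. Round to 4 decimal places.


Step 1: |z1| = sqrt(14^2 + 5^2) = sqrt(221)
Step 2: |z2| = sqrt(8^2 + 5^2) = sqrt(89)
Step 3: |z1*z2| = |z1|*|z2| = sqrt(221) * sqrt(89) = sqrt(221 * 89) = sqrt(19669)
Step 4: = 140.2462

140.2462


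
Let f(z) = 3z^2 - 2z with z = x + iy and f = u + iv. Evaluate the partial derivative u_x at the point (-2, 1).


Step 1: f(z) = 3(x+iy)^2 - 2(x+iy) + 0
Step 2: u = 3(x^2 - y^2) - 2x + 0
Step 3: u_x = 6x - 2
Step 4: At (-2, 1): u_x = -12 - 2 = -14

-14


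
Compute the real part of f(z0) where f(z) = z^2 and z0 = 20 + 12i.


Step 1: z0 = 20 + 12i
Step 2: z0^2 = 20^2 - 12^2 + 480i
Step 3: real part = 400 - 144 = 256

256


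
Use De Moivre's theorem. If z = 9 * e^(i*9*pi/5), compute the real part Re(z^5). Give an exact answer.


Step 1: By De Moivre's theorem, z^5 = 9^5 * e^(i*5*9*pi/5) = 59049 * (cos(9*pi) + i*sin(9*pi))
Step 2: |z|^5 = 9^5 = 59049
Step 3: Reduce the angle mod 2*pi: 9*pi - 8*pi = pi
Step 4: cos(pi) = -1
Step 5: Re(z^5) = 59049 * (-1) = -59049

-59049


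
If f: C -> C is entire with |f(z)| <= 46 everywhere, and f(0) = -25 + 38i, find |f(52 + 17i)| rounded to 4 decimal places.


Step 1: By Liouville's theorem, a bounded entire function is constant.
Step 2: f(z) = f(0) = -25 + 38i for all z.
Step 3: |f(w)| = |-25 + 38i| = sqrt(625 + 1444)
Step 4: = 45.4863

45.4863


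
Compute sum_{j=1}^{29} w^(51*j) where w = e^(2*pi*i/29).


Step 1: The sum sum_{j=1}^{n} w^(k*j) equals n if n | k, else 0.
Step 2: Here n = 29, k = 51
Step 3: Does n divide k? 29 | 51 -> False
Step 4: Sum = 0

0


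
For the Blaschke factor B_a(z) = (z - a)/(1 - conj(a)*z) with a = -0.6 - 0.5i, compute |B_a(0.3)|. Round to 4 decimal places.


Step 1: Numerator z0 - a = 0.3 - (-0.6 - 0.5i) = 0.9 + 0.5i
Step 2: Denominator 1 - conj(a)*z0 = 1 - (-0.6 + 0.5i)*0.3 = 1.18 - 0.15i
Step 3: |z0 - a|^2 = 0.9^2 + 0.5^2 = 1.06; |1 - conj(a)*z0|^2 = 1.18^2 + (-0.15)^2 = 1.4149
Step 4: |B_a(0.3)| = sqrt(1.06 / 1.4149) = sqrt(0.74917)
Step 5: = 0.8655

0.8655


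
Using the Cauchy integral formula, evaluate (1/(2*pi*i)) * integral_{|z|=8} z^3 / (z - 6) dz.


Step 1: f(z) = z^3, a = 6 is inside |z| = 8
Step 2: By Cauchy integral formula: (1/(2pi*i)) * integral = f(a)
Step 3: f(6) = 6^3 = 216

216


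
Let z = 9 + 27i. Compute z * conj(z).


Step 1: conj(z) = 9 - 27i
Step 2: z * conj(z) = 9^2 + 27^2
Step 3: = 81 + 729 = 810

810


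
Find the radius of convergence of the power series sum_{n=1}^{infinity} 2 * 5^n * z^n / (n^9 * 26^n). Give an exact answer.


Step 1: General term a_n = 2 * 5^n / (n^9 * 26^n)
Step 2: By the root test, |a_n|^(1/n) = 2^(1/n) * 5 / (n^(9/n) * 26) -> 5/26 as n -> infinity (since 2^(1/n) -> 1 and n^(9/n) -> 1)
Step 3: R = 1/lim|a_n|^(1/n) = 26/5

26/5


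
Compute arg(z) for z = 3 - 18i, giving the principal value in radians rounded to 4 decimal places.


Step 1: z = 3 - 18i
Step 2: arg(z) = atan2(-18, 3)
Step 3: arg(z) = -1.4056

-1.4056


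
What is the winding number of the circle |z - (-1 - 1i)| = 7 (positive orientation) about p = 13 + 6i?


Step 1: Center c = (-1, -1), radius = 7
Step 2: |p - c|^2 = 14^2 + 7^2 = 245
Step 3: r^2 = 49
Step 4: |p-c| > r so winding number = 0

0


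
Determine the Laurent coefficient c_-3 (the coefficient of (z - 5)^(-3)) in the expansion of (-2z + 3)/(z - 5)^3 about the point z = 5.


Step 1: Write the numerator in powers of (z - 5): -2z + 3 = -2(z - 5) + (-2*5 + 3) = -2(z - 5) - 7
Step 2: Divide by (z - 5)^3: f(z) = -7(z - 5)^(-3) - 2(z - 5)^(-2)
Step 3: This finite sum is the Laurent series of f about z = 5.
Step 4: Coefficient of (z - 5)^(-3) = -2*5 + 3 = -7

-7


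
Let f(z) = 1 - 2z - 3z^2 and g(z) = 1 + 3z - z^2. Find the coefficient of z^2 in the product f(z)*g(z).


Step 1: z^2 term in f*g comes from: (1)*(-z^2) + (-2z)*(3z) + (-3z^2)*(1)
Step 2: = -1 - 6 - 3
Step 3: = -10

-10


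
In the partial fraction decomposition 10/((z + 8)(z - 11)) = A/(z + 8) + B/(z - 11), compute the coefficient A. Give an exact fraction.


Step 1: Multiply both sides by (z + 8) and set z = -8
Step 2: A = 10 / (-8 - 11)
Step 3: A = 10 / (-19)
Step 4: A = -10/19

-10/19


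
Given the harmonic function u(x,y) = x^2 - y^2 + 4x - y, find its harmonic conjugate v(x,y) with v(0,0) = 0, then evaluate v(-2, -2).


Step 1: v_x = -u_y = 2y + 1
Step 2: v_y = u_x = 2x + 4
Step 3: v = 2xy + x + 4y + C
Step 4: v(0,0) = 0 => C = 0
Step 5: v(-2, -2) = -2

-2


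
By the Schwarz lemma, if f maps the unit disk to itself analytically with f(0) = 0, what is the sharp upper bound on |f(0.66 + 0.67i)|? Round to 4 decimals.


Step 1: Schwarz lemma: if f: D -> D is analytic with f(0) = 0, then |f(z)| <= |z| for all z in D, and this is sharp (f(z) = z).
Step 2: |z0|^2 = 0.66^2 + 0.67^2 = 0.8845
Step 3: |z0| = sqrt(0.8845) = 0.940479
Step 4: Best bound = |z0| = 0.9405

0.9405


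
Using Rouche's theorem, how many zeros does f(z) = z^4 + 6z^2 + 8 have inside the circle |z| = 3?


Step 1: On |z| = 3 the three terms have sizes |z^4| = 3^4 = 81, |6z^2| = 6*3^2 = 54, |8| = 8
Step 2: The dominant term is g(z) = z^4; let h(z) = 6z^2 + 8 so f = g + h
Step 3: On |z| = 3: |g| = 81 and |h| <= 54 + 8 = 62
Step 4: Since 81 > 62, |h| < |g| on |z| = 3, so by Rouche f has the same number of zeros as g inside |z| < 3
Step 5: g(z) = z^4 has 4 zeros (all at the origin) inside |z| < 3. Answer = 4

4


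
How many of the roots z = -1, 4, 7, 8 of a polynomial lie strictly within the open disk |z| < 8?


Step 1: Check each root:
  z = -1: |-1| = 1 < 8
  z = 4: |4| = 4 < 8
  z = 7: |7| = 7 < 8
  z = 8: |8| = 8 >= 8
Step 2: Count = 3

3


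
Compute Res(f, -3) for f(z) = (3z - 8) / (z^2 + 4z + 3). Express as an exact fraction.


Step 1: Q(z) = z^2 + 4z + 3 = (z + 3)(z + 1)
Step 2: Q'(z) = 2z + 4
Step 3: Q'(-3) = -2, P(-3) = -17
Step 4: Res = P(-3)/Q'(-3) = -17/(-2) = 17/2

17/2


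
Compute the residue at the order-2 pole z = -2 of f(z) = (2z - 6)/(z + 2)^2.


Step 1: Pole of order 2 at z = -2
Step 2: Res = lim d/dz [(z + 2)^2 * f(z)] as z -> -2
Step 3: (z + 2)^2 * f(z) = 2z - 6
Step 4: d/dz[2z - 6] = 2

2


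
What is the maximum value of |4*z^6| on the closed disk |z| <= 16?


Step 1: On |z| = 16, |f(z)| = 4 * |z|^6 = 4 * 16^6
Step 2: By maximum modulus principle, maximum is on boundary.
Step 3: Maximum = 4 * 16777216 = 67108864

67108864


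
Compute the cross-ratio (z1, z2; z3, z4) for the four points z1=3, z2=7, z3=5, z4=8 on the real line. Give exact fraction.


Step 1: (z1-z3)(z2-z4) = (-2) * (-1) = 2
Step 2: (z1-z4)(z2-z3) = (-5) * 2 = -10
Step 3: Cross-ratio = -2/10 = -1/5

-1/5


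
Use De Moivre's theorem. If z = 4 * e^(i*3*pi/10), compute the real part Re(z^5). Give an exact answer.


Step 1: By De Moivre's theorem, z^5 = 4^5 * e^(i*5*3*pi/10) = 1024 * (cos(3*pi/2) + i*sin(3*pi/2))
Step 2: |z|^5 = 4^5 = 1024
Step 3: The angle 3*pi/2 already lies in [0, 2*pi)
Step 4: cos(3*pi/2) = 0
Step 5: Re(z^5) = 1024 * 0 = 0

0


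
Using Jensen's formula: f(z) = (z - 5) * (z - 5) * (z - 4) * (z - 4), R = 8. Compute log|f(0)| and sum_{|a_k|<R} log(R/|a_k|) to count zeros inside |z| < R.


Jensen's formula: (1/2pi)*integral log|f(Re^it)|dt = log|f(0)| + sum_{|a_k|<R} log(R/|a_k|)
Step 1: f(0) = (-5) * (-5) * (-4) * (-4) = 400
Step 2: log|f(0)| = log|5| + log|5| + log|4| + log|4| = 5.9915
Step 3: Zeros inside |z| < 8: 5, 5, 4, 4
Step 4: Jensen sum = log(8/5) + log(8/5) + log(8/4) + log(8/4) = 2.3263
Step 5: n(R) = number of terms in the Jensen sum = count of zeros inside |z| < 8 = 4

4


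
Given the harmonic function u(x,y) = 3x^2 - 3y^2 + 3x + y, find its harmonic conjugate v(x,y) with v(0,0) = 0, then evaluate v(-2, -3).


Step 1: v_x = -u_y = 6y - 1
Step 2: v_y = u_x = 6x + 3
Step 3: v = 6xy - x + 3y + C
Step 4: v(0,0) = 0 => C = 0
Step 5: v(-2, -3) = 29

29


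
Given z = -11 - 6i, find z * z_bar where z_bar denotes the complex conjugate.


Step 1: conj(z) = -11 + 6i
Step 2: z * conj(z) = (-11)^2 + (-6)^2
Step 3: = 121 + 36 = 157

157


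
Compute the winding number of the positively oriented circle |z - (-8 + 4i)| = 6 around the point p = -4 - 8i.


Step 1: Center c = (-8, 4), radius = 6
Step 2: |p - c|^2 = 4^2 + (-12)^2 = 160
Step 3: r^2 = 36
Step 4: |p-c| > r so winding number = 0

0


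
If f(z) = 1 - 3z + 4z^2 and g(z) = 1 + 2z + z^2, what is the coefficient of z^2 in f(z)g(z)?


Step 1: z^2 term in f*g comes from: (1)*(z^2) + (-3z)*(2z) + (4z^2)*(1)
Step 2: = 1 - 6 + 4
Step 3: = -1

-1


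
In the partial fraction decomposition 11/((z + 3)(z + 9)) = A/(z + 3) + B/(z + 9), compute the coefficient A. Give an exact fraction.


Step 1: Multiply both sides by (z + 3) and set z = -3
Step 2: A = 11 / (-3 + 9)
Step 3: A = 11 / 6
Step 4: A = 11/6

11/6


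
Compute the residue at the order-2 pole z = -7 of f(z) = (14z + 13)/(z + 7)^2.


Step 1: Pole of order 2 at z = -7
Step 2: Res = lim d/dz [(z + 7)^2 * f(z)] as z -> -7
Step 3: (z + 7)^2 * f(z) = 14z + 13
Step 4: d/dz[14z + 13] = 14

14


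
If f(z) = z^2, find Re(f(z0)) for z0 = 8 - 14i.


Step 1: z0 = 8 - 14i
Step 2: z0^2 = 8^2 - (-14)^2 - 224i
Step 3: real part = 64 - 196 = -132

-132


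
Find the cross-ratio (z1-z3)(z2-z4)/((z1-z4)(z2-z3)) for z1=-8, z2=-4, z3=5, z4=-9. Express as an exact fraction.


Step 1: (z1-z3)(z2-z4) = (-13) * 5 = -65
Step 2: (z1-z4)(z2-z3) = 1 * (-9) = -9
Step 3: Cross-ratio = 65/9 = 65/9

65/9


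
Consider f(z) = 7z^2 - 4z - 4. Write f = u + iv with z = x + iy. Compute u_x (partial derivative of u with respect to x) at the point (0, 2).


Step 1: f(z) = 7(x+iy)^2 - 4(x+iy) - 4
Step 2: u = 7(x^2 - y^2) - 4x - 4
Step 3: u_x = 14x - 4
Step 4: At (0, 2): u_x = 0 - 4 = -4

-4


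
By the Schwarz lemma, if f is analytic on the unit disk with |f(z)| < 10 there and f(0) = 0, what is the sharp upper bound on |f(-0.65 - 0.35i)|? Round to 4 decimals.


Step 1: g = f/10 maps D -> D with g(0) = 0, so by the Schwarz lemma |g(z)| <= |z|, i.e. |f(z)| <= 10|z|; this is sharp (f(z) = 10z).
Step 2: |z0|^2 = (-0.65)^2 + (-0.35)^2 = 0.545
Step 3: |z0| = sqrt(0.545) = 0.738241
Step 4: Best bound = 10 * |z0| = 10 * 0.738241 = 7.3824

7.3824


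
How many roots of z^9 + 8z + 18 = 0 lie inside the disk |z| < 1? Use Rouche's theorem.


Step 1: On |z| = 1 the three terms have sizes |z^9| = 1^9 = 1, |8z| = 8*1 = 8, |18| = 18
Step 2: The dominant term is g(z) = 18; let h(z) = z^9 + 8z so f = g + h
Step 3: On |z| = 1: |g| = 18 and |h| <= 1 + 8 = 9
Step 4: Since 18 > 9, |h| < |g| on |z| = 1, so by Rouche f has the same number of zeros as g inside |z| < 1
Step 5: g(z) = 18 is a nonzero constant with no zeros inside |z| < 1. Answer = 0

0


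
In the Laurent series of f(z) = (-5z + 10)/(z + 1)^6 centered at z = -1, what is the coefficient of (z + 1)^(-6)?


Step 1: Write the numerator in powers of (z + 1): -5z + 10 = -5(z + 1) + (-5*(-1) + 10) = -5(z + 1) + 15
Step 2: Divide by (z + 1)^6: f(z) = 15(z + 1)^(-6) - 5(z + 1)^(-5)
Step 3: This finite sum is the Laurent series of f about z = -1.
Step 4: Coefficient of (z + 1)^(-6) = -5*(-1) + 10 = 15

15


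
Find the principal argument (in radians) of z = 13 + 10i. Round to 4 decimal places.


Step 1: z = 13 + 10i
Step 2: arg(z) = atan2(10, 13)
Step 3: arg(z) = 0.6557

0.6557


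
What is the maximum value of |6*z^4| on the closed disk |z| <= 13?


Step 1: On |z| = 13, |f(z)| = 6 * |z|^4 = 6 * 13^4
Step 2: By maximum modulus principle, maximum is on boundary.
Step 3: Maximum = 6 * 28561 = 171366

171366


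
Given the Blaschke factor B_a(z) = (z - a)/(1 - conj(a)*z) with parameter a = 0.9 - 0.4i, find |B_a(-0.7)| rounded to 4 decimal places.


Step 1: Numerator z0 - a = -0.7 - (0.9 - 0.4i) = -1.6 + 0.4i
Step 2: Denominator 1 - conj(a)*z0 = 1 - (0.9 + 0.4i)*(-0.7) = 1.63 + 0.28i
Step 3: |z0 - a|^2 = (-1.6)^2 + 0.4^2 = 2.72; |1 - conj(a)*z0|^2 = 1.63^2 + 0.28^2 = 2.7353
Step 4: |B_a(-0.7)| = sqrt(2.72 / 2.7353) = sqrt(0.994406)
Step 5: = 0.9972

0.9972


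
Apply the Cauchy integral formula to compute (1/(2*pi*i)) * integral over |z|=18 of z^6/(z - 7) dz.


Step 1: f(z) = z^6, a = 7 is inside |z| = 18
Step 2: By Cauchy integral formula: (1/(2pi*i)) * integral = f(a)
Step 3: f(7) = 7^6 = 117649

117649


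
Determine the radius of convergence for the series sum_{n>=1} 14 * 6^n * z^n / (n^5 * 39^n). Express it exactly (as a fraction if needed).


Step 1: General term a_n = 14 * 6^n / (n^5 * 39^n)
Step 2: By the root test, |a_n|^(1/n) = 14^(1/n) * 6 / (n^(5/n) * 39) -> 6/39 as n -> infinity (since 14^(1/n) -> 1 and n^(5/n) -> 1)
Step 3: R = 1/lim|a_n|^(1/n) = 39/6 = 13/2

13/2


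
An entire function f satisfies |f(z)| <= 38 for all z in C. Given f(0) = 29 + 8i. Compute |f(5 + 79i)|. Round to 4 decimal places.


Step 1: By Liouville's theorem, a bounded entire function is constant.
Step 2: f(z) = f(0) = 29 + 8i for all z.
Step 3: |f(w)| = |29 + 8i| = sqrt(841 + 64)
Step 4: = 30.0832

30.0832


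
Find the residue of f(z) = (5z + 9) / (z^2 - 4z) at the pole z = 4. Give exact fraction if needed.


Step 1: Q(z) = z^2 - 4z = (z - 4)(z)
Step 2: Q'(z) = 2z - 4
Step 3: Q'(4) = 4, P(4) = 29
Step 4: Res = P(4)/Q'(4) = 29/4 = 29/4

29/4


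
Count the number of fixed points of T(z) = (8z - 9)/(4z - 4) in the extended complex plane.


Step 1: Fixed points satisfy T(z) = z
Step 2: 4z^2 - 12z + 9 = 0
Step 3: Discriminant = (-12)^2 - 4*4*9 = 0
Step 4: Number of fixed points = 1

1


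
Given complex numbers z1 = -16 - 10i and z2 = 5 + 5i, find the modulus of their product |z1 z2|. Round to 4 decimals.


Step 1: |z1| = sqrt((-16)^2 + (-10)^2) = sqrt(356)
Step 2: |z2| = sqrt(5^2 + 5^2) = sqrt(50)
Step 3: |z1*z2| = |z1|*|z2| = sqrt(356) * sqrt(50) = sqrt(356 * 50) = sqrt(17800)
Step 4: = 133.4166

133.4166


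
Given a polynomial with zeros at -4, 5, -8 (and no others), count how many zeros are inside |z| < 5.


Step 1: Check each root:
  z = -4: |-4| = 4 < 5
  z = 5: |5| = 5 >= 5
  z = -8: |-8| = 8 >= 5
Step 2: Count = 1

1


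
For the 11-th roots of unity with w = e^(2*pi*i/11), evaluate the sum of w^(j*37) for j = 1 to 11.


Step 1: The sum sum_{j=1}^{n} w^(k*j) equals n if n | k, else 0.
Step 2: Here n = 11, k = 37
Step 3: Does n divide k? 11 | 37 -> False
Step 4: Sum = 0

0


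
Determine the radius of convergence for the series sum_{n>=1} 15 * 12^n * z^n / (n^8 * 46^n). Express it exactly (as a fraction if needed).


Step 1: General term a_n = 15 * 12^n / (n^8 * 46^n)
Step 2: By the root test, |a_n|^(1/n) = 15^(1/n) * 12 / (n^(8/n) * 46) -> 12/46 as n -> infinity (since 15^(1/n) -> 1 and n^(8/n) -> 1)
Step 3: R = 1/lim|a_n|^(1/n) = 46/12 = 23/6

23/6


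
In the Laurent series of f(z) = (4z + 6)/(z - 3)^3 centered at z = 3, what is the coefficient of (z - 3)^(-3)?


Step 1: Write the numerator in powers of (z - 3): 4z + 6 = 4(z - 3) + (4*3 + 6) = 4(z - 3) + 18
Step 2: Divide by (z - 3)^3: f(z) = 18(z - 3)^(-3) + 4(z - 3)^(-2)
Step 3: This finite sum is the Laurent series of f about z = 3.
Step 4: Coefficient of (z - 3)^(-3) = 4*3 + 6 = 18

18


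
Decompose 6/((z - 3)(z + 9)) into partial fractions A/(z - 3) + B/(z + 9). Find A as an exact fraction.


Step 1: Multiply both sides by (z - 3) and set z = 3
Step 2: A = 6 / (3 + 9)
Step 3: A = 6 / 12
Step 4: A = 1/2

1/2


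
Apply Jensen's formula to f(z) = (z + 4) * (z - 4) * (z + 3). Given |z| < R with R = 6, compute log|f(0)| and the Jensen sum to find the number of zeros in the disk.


Jensen's formula: (1/2pi)*integral log|f(Re^it)|dt = log|f(0)| + sum_{|a_k|<R} log(R/|a_k|)
Step 1: f(0) = 4 * (-4) * 3 = -48
Step 2: log|f(0)| = log|-4| + log|4| + log|-3| = 3.8712
Step 3: Zeros inside |z| < 6: -4, 4, -3
Step 4: Jensen sum = log(6/4) + log(6/4) + log(6/3) = 1.5041
Step 5: n(R) = number of terms in the Jensen sum = count of zeros inside |z| < 6 = 3

3


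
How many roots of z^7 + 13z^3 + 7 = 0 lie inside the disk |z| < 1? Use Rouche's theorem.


Step 1: On |z| = 1 the three terms have sizes |z^7| = 1^7 = 1, |13z^3| = 13*1^3 = 13, |7| = 7
Step 2: The dominant term is g(z) = 13z^3; let h(z) = z^7 + 7 so f = g + h
Step 3: On |z| = 1: |g| = 13 and |h| <= 1 + 7 = 8
Step 4: Since 13 > 8, |h| < |g| on |z| = 1, so by Rouche f has the same number of zeros as g inside |z| < 1
Step 5: g(z) = 13z^3 has 3 zeros (at the origin, multiplicity 3) inside |z| < 1. Answer = 3

3


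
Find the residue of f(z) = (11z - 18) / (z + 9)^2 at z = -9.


Step 1: Pole of order 2 at z = -9
Step 2: Res = lim d/dz [(z + 9)^2 * f(z)] as z -> -9
Step 3: (z + 9)^2 * f(z) = 11z - 18
Step 4: d/dz[11z - 18] = 11

11


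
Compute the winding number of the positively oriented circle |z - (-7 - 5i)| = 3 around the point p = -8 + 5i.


Step 1: Center c = (-7, -5), radius = 3
Step 2: |p - c|^2 = (-1)^2 + 10^2 = 101
Step 3: r^2 = 9
Step 4: |p-c| > r so winding number = 0

0


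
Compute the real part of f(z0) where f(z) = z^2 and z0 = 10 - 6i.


Step 1: z0 = 10 - 6i
Step 2: z0^2 = 10^2 - (-6)^2 - 120i
Step 3: real part = 100 - 36 = 64

64


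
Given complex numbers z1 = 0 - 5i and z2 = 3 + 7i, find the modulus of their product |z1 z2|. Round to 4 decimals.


Step 1: |z1| = sqrt(0^2 + (-5)^2) = sqrt(25)
Step 2: |z2| = sqrt(3^2 + 7^2) = sqrt(58)
Step 3: |z1*z2| = |z1|*|z2| = sqrt(25) * sqrt(58) = sqrt(25 * 58) = sqrt(1450)
Step 4: = 38.0789

38.0789


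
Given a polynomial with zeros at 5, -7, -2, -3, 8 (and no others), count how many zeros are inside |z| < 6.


Step 1: Check each root:
  z = 5: |5| = 5 < 6
  z = -7: |-7| = 7 >= 6
  z = -2: |-2| = 2 < 6
  z = -3: |-3| = 3 < 6
  z = 8: |8| = 8 >= 6
Step 2: Count = 3

3


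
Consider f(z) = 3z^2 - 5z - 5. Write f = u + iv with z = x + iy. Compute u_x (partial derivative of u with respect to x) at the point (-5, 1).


Step 1: f(z) = 3(x+iy)^2 - 5(x+iy) - 5
Step 2: u = 3(x^2 - y^2) - 5x - 5
Step 3: u_x = 6x - 5
Step 4: At (-5, 1): u_x = -30 - 5 = -35

-35


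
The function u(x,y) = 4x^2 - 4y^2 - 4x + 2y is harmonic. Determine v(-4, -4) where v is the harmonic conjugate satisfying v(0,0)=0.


Step 1: v_x = -u_y = 8y - 2
Step 2: v_y = u_x = 8x - 4
Step 3: v = 8xy - 2x - 4y + C
Step 4: v(0,0) = 0 => C = 0
Step 5: v(-4, -4) = 152

152


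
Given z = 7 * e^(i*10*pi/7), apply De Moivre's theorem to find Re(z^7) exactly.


Step 1: By De Moivre's theorem, z^7 = 7^7 * e^(i*7*10*pi/7) = 823543 * (cos(10*pi) + i*sin(10*pi))
Step 2: |z|^7 = 7^7 = 823543
Step 3: Reduce the angle mod 2*pi: 10*pi - 10*pi = 0
Step 4: cos(0) = 1
Step 5: Re(z^7) = 823543 * 1 = 823543

823543


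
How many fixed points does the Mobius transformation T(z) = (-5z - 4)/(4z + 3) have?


Step 1: Fixed points satisfy T(z) = z
Step 2: 4z^2 + 8z + 4 = 0
Step 3: Discriminant = 8^2 - 4*4*4 = 0
Step 4: Number of fixed points = 1

1


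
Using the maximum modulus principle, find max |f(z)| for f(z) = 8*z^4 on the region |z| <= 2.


Step 1: On |z| = 2, |f(z)| = 8 * |z|^4 = 8 * 2^4
Step 2: By maximum modulus principle, maximum is on boundary.
Step 3: Maximum = 8 * 16 = 128

128


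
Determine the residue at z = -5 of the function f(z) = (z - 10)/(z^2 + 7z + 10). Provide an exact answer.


Step 1: Q(z) = z^2 + 7z + 10 = (z + 5)(z + 2)
Step 2: Q'(z) = 2z + 7
Step 3: Q'(-5) = -3, P(-5) = -15
Step 4: Res = P(-5)/Q'(-5) = -15/(-3) = 5

5


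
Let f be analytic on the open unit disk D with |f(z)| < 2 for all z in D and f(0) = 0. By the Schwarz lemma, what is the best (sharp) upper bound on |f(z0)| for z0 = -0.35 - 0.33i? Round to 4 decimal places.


Step 1: g = f/2 maps D -> D with g(0) = 0, so by the Schwarz lemma |g(z)| <= |z|, i.e. |f(z)| <= 2|z|; this is sharp (f(z) = 2z).
Step 2: |z0|^2 = (-0.35)^2 + (-0.33)^2 = 0.2314
Step 3: |z0| = sqrt(0.2314) = 0.481041
Step 4: Best bound = 2 * |z0| = 2 * 0.481041 = 0.9621

0.9621


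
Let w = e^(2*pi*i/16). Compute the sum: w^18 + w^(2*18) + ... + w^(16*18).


Step 1: The sum sum_{j=1}^{n} w^(k*j) equals n if n | k, else 0.
Step 2: Here n = 16, k = 18
Step 3: Does n divide k? 16 | 18 -> False
Step 4: Sum = 0

0


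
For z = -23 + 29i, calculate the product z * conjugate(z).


Step 1: conj(z) = -23 - 29i
Step 2: z * conj(z) = (-23)^2 + 29^2
Step 3: = 529 + 841 = 1370

1370


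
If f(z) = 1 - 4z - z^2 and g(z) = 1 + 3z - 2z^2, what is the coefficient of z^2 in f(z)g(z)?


Step 1: z^2 term in f*g comes from: (1)*(-2z^2) + (-4z)*(3z) + (-z^2)*(1)
Step 2: = -2 - 12 - 1
Step 3: = -15

-15


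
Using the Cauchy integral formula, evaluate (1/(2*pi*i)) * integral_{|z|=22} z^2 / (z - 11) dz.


Step 1: f(z) = z^2, a = 11 is inside |z| = 22
Step 2: By Cauchy integral formula: (1/(2pi*i)) * integral = f(a)
Step 3: f(11) = 11^2 = 121

121


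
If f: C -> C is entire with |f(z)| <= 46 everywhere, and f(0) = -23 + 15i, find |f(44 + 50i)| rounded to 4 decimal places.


Step 1: By Liouville's theorem, a bounded entire function is constant.
Step 2: f(z) = f(0) = -23 + 15i for all z.
Step 3: |f(w)| = |-23 + 15i| = sqrt(529 + 225)
Step 4: = 27.4591

27.4591


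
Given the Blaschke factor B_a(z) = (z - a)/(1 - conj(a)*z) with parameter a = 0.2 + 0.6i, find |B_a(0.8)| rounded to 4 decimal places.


Step 1: Numerator z0 - a = 0.8 - (0.2 + 0.6i) = 0.6 - 0.6i
Step 2: Denominator 1 - conj(a)*z0 = 1 - (0.2 - 0.6i)*0.8 = 0.84 + 0.48i
Step 3: |z0 - a|^2 = 0.6^2 + (-0.6)^2 = 0.72; |1 - conj(a)*z0|^2 = 0.84^2 + 0.48^2 = 0.936
Step 4: |B_a(0.8)| = sqrt(0.72 / 0.936) = sqrt(0.769231)
Step 5: = 0.8771

0.8771


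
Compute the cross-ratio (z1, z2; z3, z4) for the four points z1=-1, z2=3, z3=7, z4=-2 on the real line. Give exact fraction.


Step 1: (z1-z3)(z2-z4) = (-8) * 5 = -40
Step 2: (z1-z4)(z2-z3) = 1 * (-4) = -4
Step 3: Cross-ratio = 40/4 = 10

10


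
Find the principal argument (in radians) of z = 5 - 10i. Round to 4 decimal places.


Step 1: z = 5 - 10i
Step 2: arg(z) = atan2(-10, 5)
Step 3: arg(z) = -1.1071

-1.1071


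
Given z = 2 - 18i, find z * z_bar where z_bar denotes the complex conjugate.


Step 1: conj(z) = 2 + 18i
Step 2: z * conj(z) = 2^2 + (-18)^2
Step 3: = 4 + 324 = 328

328
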